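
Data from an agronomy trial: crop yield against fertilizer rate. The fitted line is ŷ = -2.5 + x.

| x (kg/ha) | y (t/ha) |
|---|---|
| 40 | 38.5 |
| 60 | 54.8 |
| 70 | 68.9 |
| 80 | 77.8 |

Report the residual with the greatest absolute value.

x=40: ŷ = -2.5 + 40 = 37.5; e = 38.5 − 37.5 = 1
x=60: ŷ = -2.5 + 60 = 57.5; e = 54.8 − 57.5 = -2.7
x=70: ŷ = -2.5 + 70 = 67.5; e = 68.9 − 67.5 = 1.4
x=80: ŷ = -2.5 + 80 = 77.5; e = 77.8 − 77.5 = 0.3
Largest |e| is 2.7 at x = 60, residual -2.7.

e = -2.7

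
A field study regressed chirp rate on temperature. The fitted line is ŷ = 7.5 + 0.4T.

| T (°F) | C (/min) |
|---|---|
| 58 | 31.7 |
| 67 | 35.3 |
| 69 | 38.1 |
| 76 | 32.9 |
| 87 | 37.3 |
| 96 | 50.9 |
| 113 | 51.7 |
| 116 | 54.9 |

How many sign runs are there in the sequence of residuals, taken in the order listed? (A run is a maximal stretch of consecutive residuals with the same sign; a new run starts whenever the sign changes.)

5 runs

T=58: ŷ = 7.5 + 0.4·58 = 30.7; r = 31.7 − 30.7 = 1
T=67: ŷ = 7.5 + 0.4·67 = 34.3; r = 35.3 − 34.3 = 1
T=69: ŷ = 7.5 + 0.4·69 = 35.1; r = 38.1 − 35.1 = 3
T=76: ŷ = 7.5 + 0.4·76 = 37.9; r = 32.9 − 37.9 = -5
T=87: ŷ = 7.5 + 0.4·87 = 42.3; r = 37.3 − 42.3 = -5
T=96: ŷ = 7.5 + 0.4·96 = 45.9; r = 50.9 − 45.9 = 5
T=113: ŷ = 7.5 + 0.4·113 = 52.7; r = 51.7 − 52.7 = -1
T=116: ŷ = 7.5 + 0.4·116 = 53.9; r = 54.9 − 53.9 = 1
Signs: + + + − − + − +
Runs: +×3, −×2, +×1, −×1, +×1 → 5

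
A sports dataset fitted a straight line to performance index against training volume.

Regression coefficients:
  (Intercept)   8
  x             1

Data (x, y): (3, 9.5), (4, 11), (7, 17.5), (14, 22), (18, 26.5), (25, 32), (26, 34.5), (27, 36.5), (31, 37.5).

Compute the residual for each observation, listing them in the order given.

-1.5, -1, 2.5, 0, 0.5, -1, 0.5, 1.5, -1.5

x=3: ŷ = 8 + 3 = 11; r = 9.5 − 11 = -1.5
x=4: ŷ = 8 + 4 = 12; r = 11 − 12 = -1
x=7: ŷ = 8 + 7 = 15; r = 17.5 − 15 = 2.5
x=14: ŷ = 8 + 14 = 22; r = 22 − 22 = 0
x=18: ŷ = 8 + 18 = 26; r = 26.5 − 26 = 0.5
x=25: ŷ = 8 + 25 = 33; r = 32 − 33 = -1
x=26: ŷ = 8 + 26 = 34; r = 34.5 − 34 = 0.5
x=27: ŷ = 8 + 27 = 35; r = 36.5 − 35 = 1.5
x=31: ŷ = 8 + 31 = 39; r = 37.5 − 39 = -1.5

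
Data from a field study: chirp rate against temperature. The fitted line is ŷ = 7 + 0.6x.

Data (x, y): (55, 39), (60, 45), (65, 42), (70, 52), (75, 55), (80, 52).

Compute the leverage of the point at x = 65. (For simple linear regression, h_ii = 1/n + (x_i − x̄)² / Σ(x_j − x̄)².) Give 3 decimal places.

h = 0.181

x̄ = (55 + 60 + 65 + 70 + 75 + 80)/6 = 67.5
Σ(x − x̄)² = 156.25 + 56.25 + 6.25 + 6.25 + 56.25 + 156.25 = 437.5
h = 1/6 + (-2.5)²/437.5 = 0.166667 + 0.0142857 = 0.181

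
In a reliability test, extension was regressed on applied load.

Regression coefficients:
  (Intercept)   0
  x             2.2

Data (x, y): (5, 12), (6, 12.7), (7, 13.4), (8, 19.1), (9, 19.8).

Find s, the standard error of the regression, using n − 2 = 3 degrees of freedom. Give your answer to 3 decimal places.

x=5: ŷ = 2.2·5 = 11; e = 12 − 11 = 1
x=6: ŷ = 2.2·6 = 13.2; e = 12.7 − 13.2 = -0.5
x=7: ŷ = 2.2·7 = 15.4; e = 13.4 − 15.4 = -2
x=8: ŷ = 2.2·8 = 17.6; e = 19.1 − 17.6 = 1.5
x=9: ŷ = 2.2·9 = 19.8; e = 19.8 − 19.8 = 0
SSE = 1 + 0.25 + 4 + 2.25 + 0 = 7.5
s = √(7.5/3) = √2.5 ≈ 1.581

s = 1.581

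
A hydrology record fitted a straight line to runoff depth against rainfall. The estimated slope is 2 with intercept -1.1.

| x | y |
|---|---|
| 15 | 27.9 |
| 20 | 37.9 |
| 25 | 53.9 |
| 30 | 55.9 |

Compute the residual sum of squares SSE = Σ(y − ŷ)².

x=15: ŷ = -1.1 + 2·15 = 28.9; r = 27.9 − 28.9 = -1
x=20: ŷ = -1.1 + 2·20 = 38.9; r = 37.9 − 38.9 = -1
x=25: ŷ = -1.1 + 2·25 = 48.9; r = 53.9 − 48.9 = 5
x=30: ŷ = -1.1 + 2·30 = 58.9; r = 55.9 − 58.9 = -3
SSE = 1 + 1 + 25 + 9 = 36

SSE = 36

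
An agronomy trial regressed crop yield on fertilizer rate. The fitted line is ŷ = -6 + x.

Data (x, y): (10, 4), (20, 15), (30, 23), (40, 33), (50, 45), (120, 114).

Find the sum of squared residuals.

x=10: ŷ = -6 + 10 = 4; r = 4 − 4 = 0
x=20: ŷ = -6 + 20 = 14; r = 15 − 14 = 1
x=30: ŷ = -6 + 30 = 24; r = 23 − 24 = -1
x=40: ŷ = -6 + 40 = 34; r = 33 − 34 = -1
x=50: ŷ = -6 + 50 = 44; r = 45 − 44 = 1
x=120: ŷ = -6 + 120 = 114; r = 114 − 114 = 0
SSE = 0 + 1 + 1 + 1 + 1 + 0 = 4

SSE = 4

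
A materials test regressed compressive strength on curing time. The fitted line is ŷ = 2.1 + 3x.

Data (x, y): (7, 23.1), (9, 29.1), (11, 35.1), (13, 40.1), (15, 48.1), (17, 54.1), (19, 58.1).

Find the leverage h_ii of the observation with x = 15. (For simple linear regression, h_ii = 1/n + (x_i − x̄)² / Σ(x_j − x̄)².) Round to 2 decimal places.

h = 0.18

x̄ = (7 + 9 + 11 + 13 + 15 + 17 + 19)/7 = 13
Σ(x − x̄)² = 36 + 16 + 4 + 0 + 4 + 16 + 36 = 112
h = 1/7 + (2)²/112 = 0.142857 + 0.0357143 = 0.18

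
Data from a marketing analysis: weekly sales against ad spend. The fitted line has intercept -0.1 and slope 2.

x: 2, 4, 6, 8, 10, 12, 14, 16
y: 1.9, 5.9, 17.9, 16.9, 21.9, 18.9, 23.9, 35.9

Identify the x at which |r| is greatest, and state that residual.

x=2: ŷ = -0.1 + 2·2 = 3.9; r = 1.9 − 3.9 = -2
x=4: ŷ = -0.1 + 2·4 = 7.9; r = 5.9 − 7.9 = -2
x=6: ŷ = -0.1 + 2·6 = 11.9; r = 17.9 − 11.9 = 6
x=8: ŷ = -0.1 + 2·8 = 15.9; r = 16.9 − 15.9 = 1
x=10: ŷ = -0.1 + 2·10 = 19.9; r = 21.9 − 19.9 = 2
x=12: ŷ = -0.1 + 2·12 = 23.9; r = 18.9 − 23.9 = -5
x=14: ŷ = -0.1 + 2·14 = 27.9; r = 23.9 − 27.9 = -4
x=16: ŷ = -0.1 + 2·16 = 31.9; r = 35.9 − 31.9 = 4
Largest |r| is 6 at x = 6, residual 6.

x = 6, r = 6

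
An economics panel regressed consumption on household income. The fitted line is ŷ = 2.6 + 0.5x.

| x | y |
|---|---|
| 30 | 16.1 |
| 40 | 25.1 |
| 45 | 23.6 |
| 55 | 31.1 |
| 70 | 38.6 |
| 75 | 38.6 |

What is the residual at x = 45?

ŷ = 2.6 + 0.5·45 = 25.1
e = 23.6 − 25.1 = -1.5

e = -1.5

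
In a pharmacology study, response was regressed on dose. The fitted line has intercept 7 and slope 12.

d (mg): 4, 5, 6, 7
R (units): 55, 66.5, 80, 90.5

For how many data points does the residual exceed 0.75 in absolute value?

1

d=4: ŷ = 7 + 12·4 = 55; e = 55 − 55 = 0
d=5: ŷ = 7 + 12·5 = 67; e = 66.5 − 67 = -0.5
d=6: ŷ = 7 + 12·6 = 79; e = 80 − 79 = 1
d=7: ŷ = 7 + 12·7 = 91; e = 90.5 − 91 = -0.5
|e| > 0.75: d=6 (|e|=1) → 1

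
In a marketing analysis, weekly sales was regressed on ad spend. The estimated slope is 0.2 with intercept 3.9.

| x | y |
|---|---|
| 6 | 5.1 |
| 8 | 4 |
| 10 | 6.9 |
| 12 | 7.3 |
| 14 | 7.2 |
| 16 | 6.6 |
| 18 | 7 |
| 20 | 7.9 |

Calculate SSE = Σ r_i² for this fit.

SSE = 5

x=6: ŷ = 3.9 + 0.2·6 = 5.1; r = 5.1 − 5.1 = 0
x=8: ŷ = 3.9 + 0.2·8 = 5.5; r = 4 − 5.5 = -1.5
x=10: ŷ = 3.9 + 0.2·10 = 5.9; r = 6.9 − 5.9 = 1
x=12: ŷ = 3.9 + 0.2·12 = 6.3; r = 7.3 − 6.3 = 1
x=14: ŷ = 3.9 + 0.2·14 = 6.7; r = 7.2 − 6.7 = 0.5
x=16: ŷ = 3.9 + 0.2·16 = 7.1; r = 6.6 − 7.1 = -0.5
x=18: ŷ = 3.9 + 0.2·18 = 7.5; r = 7 − 7.5 = -0.5
x=20: ŷ = 3.9 + 0.2·20 = 7.9; r = 7.9 − 7.9 = 0
SSE = 0 + 2.25 + 1 + 1 + 0.25 + 0.25 + 0.25 + 0 = 5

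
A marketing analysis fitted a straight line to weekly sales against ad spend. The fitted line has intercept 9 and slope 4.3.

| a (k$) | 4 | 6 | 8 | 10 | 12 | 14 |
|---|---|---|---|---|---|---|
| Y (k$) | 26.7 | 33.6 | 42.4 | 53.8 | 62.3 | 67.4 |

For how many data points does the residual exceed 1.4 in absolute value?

3

a=4: ŷ = 9 + 4.3·4 = 26.2; r = 26.7 − 26.2 = 0.5
a=6: ŷ = 9 + 4.3·6 = 34.8; r = 33.6 − 34.8 = -1.2
a=8: ŷ = 9 + 4.3·8 = 43.4; r = 42.4 − 43.4 = -1
a=10: ŷ = 9 + 4.3·10 = 52; r = 53.8 − 52 = 1.8
a=12: ŷ = 9 + 4.3·12 = 60.6; r = 62.3 − 60.6 = 1.7
a=14: ŷ = 9 + 4.3·14 = 69.2; r = 67.4 − 69.2 = -1.8
|r| > 1.4: a=10 (|r|=1.8), a=12 (|r|=1.7), a=14 (|r|=1.8) → 3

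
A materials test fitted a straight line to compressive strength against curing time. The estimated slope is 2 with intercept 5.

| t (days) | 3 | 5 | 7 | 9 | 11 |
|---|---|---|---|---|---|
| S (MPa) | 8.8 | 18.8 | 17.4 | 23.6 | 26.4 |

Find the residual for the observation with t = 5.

e = 3.8

ŷ = 5 + 2·5 = 15
e = 18.8 − 15 = 3.8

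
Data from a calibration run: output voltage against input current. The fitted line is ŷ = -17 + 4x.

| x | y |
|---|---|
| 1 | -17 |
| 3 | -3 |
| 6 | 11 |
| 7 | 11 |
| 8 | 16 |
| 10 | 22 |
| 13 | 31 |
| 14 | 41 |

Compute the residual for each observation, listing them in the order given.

-4, 2, 4, 0, 1, -1, -4, 2

x=1: ŷ = -17 + 4·1 = -13; r = -17 − (-13) = -4
x=3: ŷ = -17 + 4·3 = -5; r = -3 − (-5) = 2
x=6: ŷ = -17 + 4·6 = 7; r = 11 − 7 = 4
x=7: ŷ = -17 + 4·7 = 11; r = 11 − 11 = 0
x=8: ŷ = -17 + 4·8 = 15; r = 16 − 15 = 1
x=10: ŷ = -17 + 4·10 = 23; r = 22 − 23 = -1
x=13: ŷ = -17 + 4·13 = 35; r = 31 − 35 = -4
x=14: ŷ = -17 + 4·14 = 39; r = 41 − 39 = 2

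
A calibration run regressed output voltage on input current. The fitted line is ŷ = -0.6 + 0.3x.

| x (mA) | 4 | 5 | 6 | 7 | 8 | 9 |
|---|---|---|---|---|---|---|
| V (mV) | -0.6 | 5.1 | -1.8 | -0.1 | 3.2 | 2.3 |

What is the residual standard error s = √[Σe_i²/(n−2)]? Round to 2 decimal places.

x=4: ŷ = -0.6 + 0.3·4 = 0.6; e = -0.6 − 0.6 = -1.2
x=5: ŷ = -0.6 + 0.3·5 = 0.9; e = 5.1 − 0.9 = 4.2
x=6: ŷ = -0.6 + 0.3·6 = 1.2; e = -1.8 − 1.2 = -3
x=7: ŷ = -0.6 + 0.3·7 = 1.5; e = -0.1 − 1.5 = -1.6
x=8: ŷ = -0.6 + 0.3·8 = 1.8; e = 3.2 − 1.8 = 1.4
x=9: ŷ = -0.6 + 0.3·9 = 2.1; e = 2.3 − 2.1 = 0.2
SSE = 1.44 + 17.64 + 9 + 2.56 + 1.96 + 0.04 = 32.64
s = √(32.64/4) = √8.16 ≈ 2.86

s = 2.86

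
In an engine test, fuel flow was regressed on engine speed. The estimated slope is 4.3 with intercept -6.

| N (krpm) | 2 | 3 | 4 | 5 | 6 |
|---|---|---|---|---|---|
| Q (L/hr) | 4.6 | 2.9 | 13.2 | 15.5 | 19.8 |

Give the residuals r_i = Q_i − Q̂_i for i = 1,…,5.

N=2: Q̂ = -6 + 4.3·2 = 2.6; r = 4.6 − 2.6 = 2
N=3: Q̂ = -6 + 4.3·3 = 6.9; r = 2.9 − 6.9 = -4
N=4: Q̂ = -6 + 4.3·4 = 11.2; r = 13.2 − 11.2 = 2
N=5: Q̂ = -6 + 4.3·5 = 15.5; r = 15.5 − 15.5 = 0
N=6: Q̂ = -6 + 4.3·6 = 19.8; r = 19.8 − 19.8 = 0

2, -4, 2, 0, 0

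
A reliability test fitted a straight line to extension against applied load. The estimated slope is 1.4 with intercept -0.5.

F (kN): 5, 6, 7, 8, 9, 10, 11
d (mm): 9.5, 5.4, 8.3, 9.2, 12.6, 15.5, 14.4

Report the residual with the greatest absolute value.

F=5: d̂ = -0.5 + 1.4·5 = 6.5; e = 9.5 − 6.5 = 3
F=6: d̂ = -0.5 + 1.4·6 = 7.9; e = 5.4 − 7.9 = -2.5
F=7: d̂ = -0.5 + 1.4·7 = 9.3; e = 8.3 − 9.3 = -1
F=8: d̂ = -0.5 + 1.4·8 = 10.7; e = 9.2 − 10.7 = -1.5
F=9: d̂ = -0.5 + 1.4·9 = 12.1; e = 12.6 − 12.1 = 0.5
F=10: d̂ = -0.5 + 1.4·10 = 13.5; e = 15.5 − 13.5 = 2
F=11: d̂ = -0.5 + 1.4·11 = 14.9; e = 14.4 − 14.9 = -0.5
Largest |e| is 3 at F = 5, residual 3.

e = 3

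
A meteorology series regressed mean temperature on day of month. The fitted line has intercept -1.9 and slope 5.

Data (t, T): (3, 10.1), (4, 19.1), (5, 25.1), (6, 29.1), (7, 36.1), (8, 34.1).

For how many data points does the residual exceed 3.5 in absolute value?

t=3: T̂ = -1.9 + 5·3 = 13.1; r = 10.1 − 13.1 = -3
t=4: T̂ = -1.9 + 5·4 = 18.1; r = 19.1 − 18.1 = 1
t=5: T̂ = -1.9 + 5·5 = 23.1; r = 25.1 − 23.1 = 2
t=6: T̂ = -1.9 + 5·6 = 28.1; r = 29.1 − 28.1 = 1
t=7: T̂ = -1.9 + 5·7 = 33.1; r = 36.1 − 33.1 = 3
t=8: T̂ = -1.9 + 5·8 = 38.1; r = 34.1 − 38.1 = -4
|r| > 3.5: t=8 (|r|=4) → 1

1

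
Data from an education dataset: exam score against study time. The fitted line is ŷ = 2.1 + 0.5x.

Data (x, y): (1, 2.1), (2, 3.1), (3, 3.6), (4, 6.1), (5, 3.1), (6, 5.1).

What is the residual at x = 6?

ŷ = 2.1 + 0.5·6 = 5.1
e = 5.1 − 5.1 = 0

e = 0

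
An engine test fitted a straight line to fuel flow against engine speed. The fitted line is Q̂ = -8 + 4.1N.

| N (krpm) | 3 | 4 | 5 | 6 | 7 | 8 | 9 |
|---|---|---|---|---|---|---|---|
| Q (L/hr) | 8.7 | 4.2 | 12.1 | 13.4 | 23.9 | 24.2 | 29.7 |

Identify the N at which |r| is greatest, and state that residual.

N=3: Q̂ = -8 + 4.1·3 = 4.3; r = 8.7 − 4.3 = 4.4
N=4: Q̂ = -8 + 4.1·4 = 8.4; r = 4.2 − 8.4 = -4.2
N=5: Q̂ = -8 + 4.1·5 = 12.5; r = 12.1 − 12.5 = -0.4
N=6: Q̂ = -8 + 4.1·6 = 16.6; r = 13.4 − 16.6 = -3.2
N=7: Q̂ = -8 + 4.1·7 = 20.7; r = 23.9 − 20.7 = 3.2
N=8: Q̂ = -8 + 4.1·8 = 24.8; r = 24.2 − 24.8 = -0.6
N=9: Q̂ = -8 + 4.1·9 = 28.9; r = 29.7 − 28.9 = 0.8
Largest |r| is 4.4 at N = 3, residual 4.4.

N = 3, r = 4.4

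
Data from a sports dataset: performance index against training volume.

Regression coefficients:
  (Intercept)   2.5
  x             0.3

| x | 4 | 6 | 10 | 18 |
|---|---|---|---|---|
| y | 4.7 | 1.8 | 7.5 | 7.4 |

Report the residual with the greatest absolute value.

x=4: ŷ = 2.5 + 0.3·4 = 3.7; e = 4.7 − 3.7 = 1
x=6: ŷ = 2.5 + 0.3·6 = 4.3; e = 1.8 − 4.3 = -2.5
x=10: ŷ = 2.5 + 0.3·10 = 5.5; e = 7.5 − 5.5 = 2
x=18: ŷ = 2.5 + 0.3·18 = 7.9; e = 7.4 − 7.9 = -0.5
Largest |e| is 2.5 at x = 6, residual -2.5.

e = -2.5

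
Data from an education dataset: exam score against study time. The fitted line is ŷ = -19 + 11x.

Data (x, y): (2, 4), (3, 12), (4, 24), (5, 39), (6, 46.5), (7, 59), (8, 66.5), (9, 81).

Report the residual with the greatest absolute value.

r = 3

x=2: ŷ = -19 + 11·2 = 3; r = 4 − 3 = 1
x=3: ŷ = -19 + 11·3 = 14; r = 12 − 14 = -2
x=4: ŷ = -19 + 11·4 = 25; r = 24 − 25 = -1
x=5: ŷ = -19 + 11·5 = 36; r = 39 − 36 = 3
x=6: ŷ = -19 + 11·6 = 47; r = 46.5 − 47 = -0.5
x=7: ŷ = -19 + 11·7 = 58; r = 59 − 58 = 1
x=8: ŷ = -19 + 11·8 = 69; r = 66.5 − 69 = -2.5
x=9: ŷ = -19 + 11·9 = 80; r = 81 − 80 = 1
Largest |r| is 3 at x = 5, residual 3.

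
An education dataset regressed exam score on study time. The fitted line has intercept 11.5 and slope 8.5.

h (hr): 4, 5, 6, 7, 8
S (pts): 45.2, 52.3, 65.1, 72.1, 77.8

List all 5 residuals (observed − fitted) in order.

-0.3, -1.7, 2.6, 1.1, -1.7

h=4: Ŝ = 11.5 + 8.5·4 = 45.5; e = 45.2 − 45.5 = -0.3
h=5: Ŝ = 11.5 + 8.5·5 = 54; e = 52.3 − 54 = -1.7
h=6: Ŝ = 11.5 + 8.5·6 = 62.5; e = 65.1 − 62.5 = 2.6
h=7: Ŝ = 11.5 + 8.5·7 = 71; e = 72.1 − 71 = 1.1
h=8: Ŝ = 11.5 + 8.5·8 = 79.5; e = 77.8 − 79.5 = -1.7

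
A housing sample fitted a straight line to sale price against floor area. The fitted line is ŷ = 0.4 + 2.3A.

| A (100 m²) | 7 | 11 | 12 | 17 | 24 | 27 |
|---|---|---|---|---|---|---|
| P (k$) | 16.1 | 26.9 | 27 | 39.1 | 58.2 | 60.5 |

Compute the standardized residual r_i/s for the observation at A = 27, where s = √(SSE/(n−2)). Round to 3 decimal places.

-1.088

A=7: ŷ = 0.4 + 2.3·7 = 16.5; r = 16.1 − 16.5 = -0.4
A=11: ŷ = 0.4 + 2.3·11 = 25.7; r = 26.9 − 25.7 = 1.2
A=12: ŷ = 0.4 + 2.3·12 = 28; r = 27 − 28 = -1
A=17: ŷ = 0.4 + 2.3·17 = 39.5; r = 39.1 − 39.5 = -0.4
A=24: ŷ = 0.4 + 2.3·24 = 55.6; r = 58.2 − 55.6 = 2.6
A=27: ŷ = 0.4 + 2.3·27 = 62.5; r = 60.5 − 62.5 = -2
SSE = 0.16 + 1.44 + 1 + 0.16 + 6.76 + 4 = 13.52
s = √(13.52/4) = 1.83848
r/s = -2 / 1.83848 = -1.088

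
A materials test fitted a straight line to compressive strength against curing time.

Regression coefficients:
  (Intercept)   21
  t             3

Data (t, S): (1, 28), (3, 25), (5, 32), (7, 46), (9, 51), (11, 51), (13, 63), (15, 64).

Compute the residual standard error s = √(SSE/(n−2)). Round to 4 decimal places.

s = 4.1633

t=1: Ŝ = 21 + 3·1 = 24; e = 28 − 24 = 4
t=3: Ŝ = 21 + 3·3 = 30; e = 25 − 30 = -5
t=5: Ŝ = 21 + 3·5 = 36; e = 32 − 36 = -4
t=7: Ŝ = 21 + 3·7 = 42; e = 46 − 42 = 4
t=9: Ŝ = 21 + 3·9 = 48; e = 51 − 48 = 3
t=11: Ŝ = 21 + 3·11 = 54; e = 51 − 54 = -3
t=13: Ŝ = 21 + 3·13 = 60; e = 63 − 60 = 3
t=15: Ŝ = 21 + 3·15 = 66; e = 64 − 66 = -2
SSE = 16 + 25 + 16 + 16 + 9 + 9 + 9 + 4 = 104
s = √(104/6) = √17.3333 ≈ 4.1633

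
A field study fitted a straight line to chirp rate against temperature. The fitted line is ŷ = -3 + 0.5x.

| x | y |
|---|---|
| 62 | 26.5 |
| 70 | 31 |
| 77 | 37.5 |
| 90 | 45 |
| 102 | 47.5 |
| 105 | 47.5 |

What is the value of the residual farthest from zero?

r = 3

x=62: ŷ = -3 + 0.5·62 = 28; r = 26.5 − 28 = -1.5
x=70: ŷ = -3 + 0.5·70 = 32; r = 31 − 32 = -1
x=77: ŷ = -3 + 0.5·77 = 35.5; r = 37.5 − 35.5 = 2
x=90: ŷ = -3 + 0.5·90 = 42; r = 45 − 42 = 3
x=102: ŷ = -3 + 0.5·102 = 48; r = 47.5 − 48 = -0.5
x=105: ŷ = -3 + 0.5·105 = 49.5; r = 47.5 − 49.5 = -2
Largest |r| is 3 at x = 90, residual 3.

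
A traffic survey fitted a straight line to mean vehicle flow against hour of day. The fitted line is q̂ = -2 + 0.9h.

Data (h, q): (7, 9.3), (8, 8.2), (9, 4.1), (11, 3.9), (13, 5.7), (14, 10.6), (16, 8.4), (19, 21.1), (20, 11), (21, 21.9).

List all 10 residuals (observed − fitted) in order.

h=7: q̂ = -2 + 0.9·7 = 4.3; r = 9.3 − 4.3 = 5
h=8: q̂ = -2 + 0.9·8 = 5.2; r = 8.2 − 5.2 = 3
h=9: q̂ = -2 + 0.9·9 = 6.1; r = 4.1 − 6.1 = -2
h=11: q̂ = -2 + 0.9·11 = 7.9; r = 3.9 − 7.9 = -4
h=13: q̂ = -2 + 0.9·13 = 9.7; r = 5.7 − 9.7 = -4
h=14: q̂ = -2 + 0.9·14 = 10.6; r = 10.6 − 10.6 = 0
h=16: q̂ = -2 + 0.9·16 = 12.4; r = 8.4 − 12.4 = -4
h=19: q̂ = -2 + 0.9·19 = 15.1; r = 21.1 − 15.1 = 6
h=20: q̂ = -2 + 0.9·20 = 16; r = 11 − 16 = -5
h=21: q̂ = -2 + 0.9·21 = 16.9; r = 21.9 − 16.9 = 5

5, 3, -2, -4, -4, 0, -4, 6, -5, 5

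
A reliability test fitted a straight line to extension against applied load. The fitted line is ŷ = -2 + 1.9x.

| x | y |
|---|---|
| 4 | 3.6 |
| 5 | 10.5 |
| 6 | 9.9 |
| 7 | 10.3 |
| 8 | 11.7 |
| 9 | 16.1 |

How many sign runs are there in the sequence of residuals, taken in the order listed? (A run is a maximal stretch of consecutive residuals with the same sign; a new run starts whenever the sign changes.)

x=4: ŷ = -2 + 1.9·4 = 5.6; r = 3.6 − 5.6 = -2
x=5: ŷ = -2 + 1.9·5 = 7.5; r = 10.5 − 7.5 = 3
x=6: ŷ = -2 + 1.9·6 = 9.4; r = 9.9 − 9.4 = 0.5
x=7: ŷ = -2 + 1.9·7 = 11.3; r = 10.3 − 11.3 = -1
x=8: ŷ = -2 + 1.9·8 = 13.2; r = 11.7 − 13.2 = -1.5
x=9: ŷ = -2 + 1.9·9 = 15.1; r = 16.1 − 15.1 = 1
Signs: − + + − − +
Runs: −×1, +×2, −×2, +×1 → 4

4 runs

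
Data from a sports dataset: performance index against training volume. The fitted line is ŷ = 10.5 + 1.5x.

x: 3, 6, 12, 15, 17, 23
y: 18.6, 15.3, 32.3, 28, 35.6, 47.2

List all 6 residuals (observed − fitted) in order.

x=3: ŷ = 10.5 + 1.5·3 = 15; e = 18.6 − 15 = 3.6
x=6: ŷ = 10.5 + 1.5·6 = 19.5; e = 15.3 − 19.5 = -4.2
x=12: ŷ = 10.5 + 1.5·12 = 28.5; e = 32.3 − 28.5 = 3.8
x=15: ŷ = 10.5 + 1.5·15 = 33; e = 28 − 33 = -5
x=17: ŷ = 10.5 + 1.5·17 = 36; e = 35.6 − 36 = -0.4
x=23: ŷ = 10.5 + 1.5·23 = 45; e = 47.2 − 45 = 2.2

3.6, -4.2, 3.8, -5, -0.4, 2.2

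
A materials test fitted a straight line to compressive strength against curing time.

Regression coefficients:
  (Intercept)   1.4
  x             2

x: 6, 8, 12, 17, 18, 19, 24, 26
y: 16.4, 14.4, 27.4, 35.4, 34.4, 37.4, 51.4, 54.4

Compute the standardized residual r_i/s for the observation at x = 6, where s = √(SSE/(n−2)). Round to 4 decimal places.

1.1619

x=6: ŷ = 1.4 + 2·6 = 13.4; r = 16.4 − 13.4 = 3
x=8: ŷ = 1.4 + 2·8 = 17.4; r = 14.4 − 17.4 = -3
x=12: ŷ = 1.4 + 2·12 = 25.4; r = 27.4 − 25.4 = 2
x=17: ŷ = 1.4 + 2·17 = 35.4; r = 35.4 − 35.4 = 0
x=18: ŷ = 1.4 + 2·18 = 37.4; r = 34.4 − 37.4 = -3
x=19: ŷ = 1.4 + 2·19 = 39.4; r = 37.4 − 39.4 = -2
x=24: ŷ = 1.4 + 2·24 = 49.4; r = 51.4 − 49.4 = 2
x=26: ŷ = 1.4 + 2·26 = 53.4; r = 54.4 − 53.4 = 1
SSE = 9 + 9 + 4 + 0 + 9 + 4 + 4 + 1 = 40
s = √(40/6) = 2.58199
r/s = 3 / 2.58199 = 1.1619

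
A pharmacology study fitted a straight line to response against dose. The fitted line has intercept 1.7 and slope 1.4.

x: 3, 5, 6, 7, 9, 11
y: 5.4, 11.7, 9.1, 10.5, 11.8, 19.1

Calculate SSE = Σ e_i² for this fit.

x=3: ŷ = 1.7 + 1.4·3 = 5.9; e = 5.4 − 5.9 = -0.5
x=5: ŷ = 1.7 + 1.4·5 = 8.7; e = 11.7 − 8.7 = 3
x=6: ŷ = 1.7 + 1.4·6 = 10.1; e = 9.1 − 10.1 = -1
x=7: ŷ = 1.7 + 1.4·7 = 11.5; e = 10.5 − 11.5 = -1
x=9: ŷ = 1.7 + 1.4·9 = 14.3; e = 11.8 − 14.3 = -2.5
x=11: ŷ = 1.7 + 1.4·11 = 17.1; e = 19.1 − 17.1 = 2
SSE = 0.25 + 9 + 1 + 1 + 6.25 + 4 = 21.5

SSE = 21.5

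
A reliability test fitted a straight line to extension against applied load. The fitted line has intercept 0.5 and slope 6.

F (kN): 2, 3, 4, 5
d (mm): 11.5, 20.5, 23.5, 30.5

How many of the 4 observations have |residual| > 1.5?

1

F=2: ŷ = 0.5 + 6·2 = 12.5; e = 11.5 − 12.5 = -1
F=3: ŷ = 0.5 + 6·3 = 18.5; e = 20.5 − 18.5 = 2
F=4: ŷ = 0.5 + 6·4 = 24.5; e = 23.5 − 24.5 = -1
F=5: ŷ = 0.5 + 6·5 = 30.5; e = 30.5 − 30.5 = 0
|e| > 1.5: F=3 (|e|=2) → 1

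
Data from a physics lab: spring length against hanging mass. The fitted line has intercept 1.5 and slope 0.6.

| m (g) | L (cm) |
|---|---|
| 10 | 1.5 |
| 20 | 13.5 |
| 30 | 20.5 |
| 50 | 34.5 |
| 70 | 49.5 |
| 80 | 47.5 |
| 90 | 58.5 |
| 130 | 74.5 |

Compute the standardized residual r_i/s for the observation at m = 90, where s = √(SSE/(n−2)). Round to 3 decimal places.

m=10: ŷ = 1.5 + 0.6·10 = 7.5; r = 1.5 − 7.5 = -6
m=20: ŷ = 1.5 + 0.6·20 = 13.5; r = 13.5 − 13.5 = 0
m=30: ŷ = 1.5 + 0.6·30 = 19.5; r = 20.5 − 19.5 = 1
m=50: ŷ = 1.5 + 0.6·50 = 31.5; r = 34.5 − 31.5 = 3
m=70: ŷ = 1.5 + 0.6·70 = 43.5; r = 49.5 − 43.5 = 6
m=80: ŷ = 1.5 + 0.6·80 = 49.5; r = 47.5 − 49.5 = -2
m=90: ŷ = 1.5 + 0.6·90 = 55.5; r = 58.5 − 55.5 = 3
m=130: ŷ = 1.5 + 0.6·130 = 79.5; r = 74.5 − 79.5 = -5
SSE = 36 + 0 + 1 + 9 + 36 + 4 + 9 + 25 = 120
s = √(120/6) = 4.47214
r/s = 3 / 4.47214 = 0.671

0.671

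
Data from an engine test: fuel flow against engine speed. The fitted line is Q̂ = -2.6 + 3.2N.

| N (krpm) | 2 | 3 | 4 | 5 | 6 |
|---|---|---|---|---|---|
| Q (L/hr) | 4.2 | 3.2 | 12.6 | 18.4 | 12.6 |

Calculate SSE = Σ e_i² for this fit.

SSE = 61.36

N=2: Q̂ = -2.6 + 3.2·2 = 3.8; e = 4.2 − 3.8 = 0.4
N=3: Q̂ = -2.6 + 3.2·3 = 7; e = 3.2 − 7 = -3.8
N=4: Q̂ = -2.6 + 3.2·4 = 10.2; e = 12.6 − 10.2 = 2.4
N=5: Q̂ = -2.6 + 3.2·5 = 13.4; e = 18.4 − 13.4 = 5
N=6: Q̂ = -2.6 + 3.2·6 = 16.6; e = 12.6 − 16.6 = -4
SSE = 0.16 + 14.44 + 5.76 + 25 + 16 = 61.36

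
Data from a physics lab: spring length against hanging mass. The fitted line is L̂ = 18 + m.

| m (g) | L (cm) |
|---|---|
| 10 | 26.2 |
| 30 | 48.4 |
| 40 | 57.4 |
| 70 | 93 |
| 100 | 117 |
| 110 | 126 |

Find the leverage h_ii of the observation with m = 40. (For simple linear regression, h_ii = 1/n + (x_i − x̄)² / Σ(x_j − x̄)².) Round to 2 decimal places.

m̄ = (10 + 30 + 40 + 70 + 100 + 110)/6 = 60
Σ(m − m̄)² = 2500 + 900 + 400 + 100 + 1600 + 2500 = 8000
h = 1/6 + (-20)²/8000 = 0.166667 + 0.05 = 0.22

h = 0.22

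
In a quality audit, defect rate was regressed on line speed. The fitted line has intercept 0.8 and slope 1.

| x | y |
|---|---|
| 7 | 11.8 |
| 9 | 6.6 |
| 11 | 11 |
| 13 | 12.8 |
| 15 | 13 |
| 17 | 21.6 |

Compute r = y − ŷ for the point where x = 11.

r = -0.8

ŷ = 0.8 + 11 = 11.8
r = 11 − 11.8 = -0.8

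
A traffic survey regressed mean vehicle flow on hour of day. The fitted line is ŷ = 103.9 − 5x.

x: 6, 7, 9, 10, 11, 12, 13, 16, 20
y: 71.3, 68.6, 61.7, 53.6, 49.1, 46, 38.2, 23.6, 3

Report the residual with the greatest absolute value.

e = 2.8

x=6: ŷ = 103.9 − 5·6 = 73.9; e = 71.3 − 73.9 = -2.6
x=7: ŷ = 103.9 − 5·7 = 68.9; e = 68.6 − 68.9 = -0.3
x=9: ŷ = 103.9 − 5·9 = 58.9; e = 61.7 − 58.9 = 2.8
x=10: ŷ = 103.9 − 5·10 = 53.9; e = 53.6 − 53.9 = -0.3
x=11: ŷ = 103.9 − 5·11 = 48.9; e = 49.1 − 48.9 = 0.2
x=12: ŷ = 103.9 − 5·12 = 43.9; e = 46 − 43.9 = 2.1
x=13: ŷ = 103.9 − 5·13 = 38.9; e = 38.2 − 38.9 = -0.7
x=16: ŷ = 103.9 − 5·16 = 23.9; e = 23.6 − 23.9 = -0.3
x=20: ŷ = 103.9 − 5·20 = 3.9; e = 3 − 3.9 = -0.9
Largest |e| is 2.8 at x = 9, residual 2.8.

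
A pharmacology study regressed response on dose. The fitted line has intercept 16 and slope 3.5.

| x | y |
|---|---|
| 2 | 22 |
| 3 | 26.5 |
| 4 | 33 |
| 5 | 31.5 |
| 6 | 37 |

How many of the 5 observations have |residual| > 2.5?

x=2: ŷ = 16 + 3.5·2 = 23; r = 22 − 23 = -1
x=3: ŷ = 16 + 3.5·3 = 26.5; r = 26.5 − 26.5 = 0
x=4: ŷ = 16 + 3.5·4 = 30; r = 33 − 30 = 3
x=5: ŷ = 16 + 3.5·5 = 33.5; r = 31.5 − 33.5 = -2
x=6: ŷ = 16 + 3.5·6 = 37; r = 37 − 37 = 0
|r| > 2.5: x=4 (|r|=3) → 1

1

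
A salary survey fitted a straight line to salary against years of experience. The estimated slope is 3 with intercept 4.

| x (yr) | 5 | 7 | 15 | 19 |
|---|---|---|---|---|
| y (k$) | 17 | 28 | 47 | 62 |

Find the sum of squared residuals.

x=5: ŷ = 4 + 3·5 = 19; e = 17 − 19 = -2
x=7: ŷ = 4 + 3·7 = 25; e = 28 − 25 = 3
x=15: ŷ = 4 + 3·15 = 49; e = 47 − 49 = -2
x=19: ŷ = 4 + 3·19 = 61; e = 62 − 61 = 1
SSE = 4 + 9 + 4 + 1 = 18

SSE = 18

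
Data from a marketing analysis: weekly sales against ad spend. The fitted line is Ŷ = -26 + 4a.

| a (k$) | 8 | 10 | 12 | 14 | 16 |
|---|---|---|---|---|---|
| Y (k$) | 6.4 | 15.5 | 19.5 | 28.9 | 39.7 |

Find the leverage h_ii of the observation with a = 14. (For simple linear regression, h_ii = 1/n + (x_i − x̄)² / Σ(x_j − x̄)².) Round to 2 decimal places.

h = 0.30

ā = (8 + 10 + 12 + 14 + 16)/5 = 12
Σ(a − ā)² = 16 + 4 + 0 + 4 + 16 = 40
h = 1/5 + (2)²/40 = 0.2 + 0.1 = 0.30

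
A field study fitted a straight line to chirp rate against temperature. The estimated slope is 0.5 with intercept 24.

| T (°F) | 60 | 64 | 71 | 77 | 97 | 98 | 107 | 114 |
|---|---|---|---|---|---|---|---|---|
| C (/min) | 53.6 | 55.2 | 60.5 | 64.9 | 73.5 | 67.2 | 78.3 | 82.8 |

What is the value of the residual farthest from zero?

T=60: Ĉ = 24 + 0.5·60 = 54; r = 53.6 − 54 = -0.4
T=64: Ĉ = 24 + 0.5·64 = 56; r = 55.2 − 56 = -0.8
T=71: Ĉ = 24 + 0.5·71 = 59.5; r = 60.5 − 59.5 = 1
T=77: Ĉ = 24 + 0.5·77 = 62.5; r = 64.9 − 62.5 = 2.4
T=97: Ĉ = 24 + 0.5·97 = 72.5; r = 73.5 − 72.5 = 1
T=98: Ĉ = 24 + 0.5·98 = 73; r = 67.2 − 73 = -5.8
T=107: Ĉ = 24 + 0.5·107 = 77.5; r = 78.3 − 77.5 = 0.8
T=114: Ĉ = 24 + 0.5·114 = 81; r = 82.8 − 81 = 1.8
Largest |r| is 5.8 at T = 98, residual -5.8.

r = -5.8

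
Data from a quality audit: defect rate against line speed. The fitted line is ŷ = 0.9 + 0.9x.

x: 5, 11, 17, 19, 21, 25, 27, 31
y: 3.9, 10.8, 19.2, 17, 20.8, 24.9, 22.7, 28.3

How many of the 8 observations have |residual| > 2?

2

x=5: ŷ = 0.9 + 0.9·5 = 5.4; e = 3.9 − 5.4 = -1.5
x=11: ŷ = 0.9 + 0.9·11 = 10.8; e = 10.8 − 10.8 = 0
x=17: ŷ = 0.9 + 0.9·17 = 16.2; e = 19.2 − 16.2 = 3
x=19: ŷ = 0.9 + 0.9·19 = 18; e = 17 − 18 = -1
x=21: ŷ = 0.9 + 0.9·21 = 19.8; e = 20.8 − 19.8 = 1
x=25: ŷ = 0.9 + 0.9·25 = 23.4; e = 24.9 − 23.4 = 1.5
x=27: ŷ = 0.9 + 0.9·27 = 25.2; e = 22.7 − 25.2 = -2.5
x=31: ŷ = 0.9 + 0.9·31 = 28.8; e = 28.3 − 28.8 = -0.5
|e| > 2: x=17 (|e|=3), x=27 (|e|=2.5) → 2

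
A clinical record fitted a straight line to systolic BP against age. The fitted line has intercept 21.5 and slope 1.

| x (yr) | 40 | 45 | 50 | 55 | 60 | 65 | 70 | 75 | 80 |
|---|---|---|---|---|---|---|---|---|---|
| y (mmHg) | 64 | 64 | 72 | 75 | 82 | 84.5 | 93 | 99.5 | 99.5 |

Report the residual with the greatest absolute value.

x=40: ŷ = 21.5 + 40 = 61.5; r = 64 − 61.5 = 2.5
x=45: ŷ = 21.5 + 45 = 66.5; r = 64 − 66.5 = -2.5
x=50: ŷ = 21.5 + 50 = 71.5; r = 72 − 71.5 = 0.5
x=55: ŷ = 21.5 + 55 = 76.5; r = 75 − 76.5 = -1.5
x=60: ŷ = 21.5 + 60 = 81.5; r = 82 − 81.5 = 0.5
x=65: ŷ = 21.5 + 65 = 86.5; r = 84.5 − 86.5 = -2
x=70: ŷ = 21.5 + 70 = 91.5; r = 93 − 91.5 = 1.5
x=75: ŷ = 21.5 + 75 = 96.5; r = 99.5 − 96.5 = 3
x=80: ŷ = 21.5 + 80 = 101.5; r = 99.5 − 101.5 = -2
Largest |r| is 3 at x = 75, residual 3.

r = 3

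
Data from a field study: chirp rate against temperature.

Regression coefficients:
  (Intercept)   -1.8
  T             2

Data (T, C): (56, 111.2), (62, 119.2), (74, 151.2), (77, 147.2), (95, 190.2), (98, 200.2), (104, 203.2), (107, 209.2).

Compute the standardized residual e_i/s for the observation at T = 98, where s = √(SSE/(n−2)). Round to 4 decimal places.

T=56: Ĉ = -1.8 + 2·56 = 110.2; e = 111.2 − 110.2 = 1
T=62: Ĉ = -1.8 + 2·62 = 122.2; e = 119.2 − 122.2 = -3
T=74: Ĉ = -1.8 + 2·74 = 146.2; e = 151.2 − 146.2 = 5
T=77: Ĉ = -1.8 + 2·77 = 152.2; e = 147.2 − 152.2 = -5
T=95: Ĉ = -1.8 + 2·95 = 188.2; e = 190.2 − 188.2 = 2
T=98: Ĉ = -1.8 + 2·98 = 194.2; e = 200.2 − 194.2 = 6
T=104: Ĉ = -1.8 + 2·104 = 206.2; e = 203.2 − 206.2 = -3
T=107: Ĉ = -1.8 + 2·107 = 212.2; e = 209.2 − 212.2 = -3
SSE = 1 + 9 + 25 + 25 + 4 + 36 + 9 + 9 = 118
s = √(118/6) = 4.43471
e/s = 6 / 4.43471 = 1.3530

1.3530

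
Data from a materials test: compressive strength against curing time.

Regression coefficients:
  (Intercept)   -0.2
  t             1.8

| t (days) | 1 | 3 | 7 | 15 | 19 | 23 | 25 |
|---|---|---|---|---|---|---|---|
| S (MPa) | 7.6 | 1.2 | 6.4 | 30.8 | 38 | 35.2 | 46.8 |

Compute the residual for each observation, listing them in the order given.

6, -4, -6, 4, 4, -6, 2

t=1: ŷ = -0.2 + 1.8·1 = 1.6; r = 7.6 − 1.6 = 6
t=3: ŷ = -0.2 + 1.8·3 = 5.2; r = 1.2 − 5.2 = -4
t=7: ŷ = -0.2 + 1.8·7 = 12.4; r = 6.4 − 12.4 = -6
t=15: ŷ = -0.2 + 1.8·15 = 26.8; r = 30.8 − 26.8 = 4
t=19: ŷ = -0.2 + 1.8·19 = 34; r = 38 − 34 = 4
t=23: ŷ = -0.2 + 1.8·23 = 41.2; r = 35.2 − 41.2 = -6
t=25: ŷ = -0.2 + 1.8·25 = 44.8; r = 46.8 − 44.8 = 2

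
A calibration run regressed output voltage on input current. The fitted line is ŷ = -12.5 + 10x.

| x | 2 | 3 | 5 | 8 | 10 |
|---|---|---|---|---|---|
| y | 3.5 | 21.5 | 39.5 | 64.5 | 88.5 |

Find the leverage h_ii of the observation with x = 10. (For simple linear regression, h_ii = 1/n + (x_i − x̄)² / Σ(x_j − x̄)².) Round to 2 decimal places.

x̄ = (2 + 3 + 5 + 8 + 10)/5 = 5.6
Σ(x − x̄)² = 12.96 + 6.76 + 0.36 + 5.76 + 19.36 = 45.2
h = 1/5 + (4.4)²/45.2 = 0.2 + 0.428319 = 0.63

h = 0.63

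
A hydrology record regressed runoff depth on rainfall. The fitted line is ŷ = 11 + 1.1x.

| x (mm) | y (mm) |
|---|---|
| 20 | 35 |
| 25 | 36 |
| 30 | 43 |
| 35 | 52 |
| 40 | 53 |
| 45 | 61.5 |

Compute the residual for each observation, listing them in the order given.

2, -2.5, -1, 2.5, -2, 1

x=20: ŷ = 11 + 1.1·20 = 33; e = 35 − 33 = 2
x=25: ŷ = 11 + 1.1·25 = 38.5; e = 36 − 38.5 = -2.5
x=30: ŷ = 11 + 1.1·30 = 44; e = 43 − 44 = -1
x=35: ŷ = 11 + 1.1·35 = 49.5; e = 52 − 49.5 = 2.5
x=40: ŷ = 11 + 1.1·40 = 55; e = 53 − 55 = -2
x=45: ŷ = 11 + 1.1·45 = 60.5; e = 61.5 − 60.5 = 1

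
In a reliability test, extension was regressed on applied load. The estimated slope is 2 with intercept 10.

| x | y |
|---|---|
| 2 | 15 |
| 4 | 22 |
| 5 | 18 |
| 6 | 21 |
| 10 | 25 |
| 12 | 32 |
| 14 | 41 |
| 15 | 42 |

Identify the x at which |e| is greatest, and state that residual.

x=2: ŷ = 10 + 2·2 = 14; e = 15 − 14 = 1
x=4: ŷ = 10 + 2·4 = 18; e = 22 − 18 = 4
x=5: ŷ = 10 + 2·5 = 20; e = 18 − 20 = -2
x=6: ŷ = 10 + 2·6 = 22; e = 21 − 22 = -1
x=10: ŷ = 10 + 2·10 = 30; e = 25 − 30 = -5
x=12: ŷ = 10 + 2·12 = 34; e = 32 − 34 = -2
x=14: ŷ = 10 + 2·14 = 38; e = 41 − 38 = 3
x=15: ŷ = 10 + 2·15 = 40; e = 42 − 40 = 2
Largest |e| is 5 at x = 10, residual -5.

x = 10, e = -5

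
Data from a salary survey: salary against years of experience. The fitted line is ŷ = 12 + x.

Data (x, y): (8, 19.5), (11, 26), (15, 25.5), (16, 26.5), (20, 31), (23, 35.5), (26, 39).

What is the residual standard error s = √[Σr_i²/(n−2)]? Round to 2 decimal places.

x=8: ŷ = 12 + 8 = 20; r = 19.5 − 20 = -0.5
x=11: ŷ = 12 + 11 = 23; r = 26 − 23 = 3
x=15: ŷ = 12 + 15 = 27; r = 25.5 − 27 = -1.5
x=16: ŷ = 12 + 16 = 28; r = 26.5 − 28 = -1.5
x=20: ŷ = 12 + 20 = 32; r = 31 − 32 = -1
x=23: ŷ = 12 + 23 = 35; r = 35.5 − 35 = 0.5
x=26: ŷ = 12 + 26 = 38; r = 39 − 38 = 1
SSE = 0.25 + 9 + 2.25 + 2.25 + 1 + 0.25 + 1 = 16
s = √(16/5) = √3.2 ≈ 1.79

s = 1.79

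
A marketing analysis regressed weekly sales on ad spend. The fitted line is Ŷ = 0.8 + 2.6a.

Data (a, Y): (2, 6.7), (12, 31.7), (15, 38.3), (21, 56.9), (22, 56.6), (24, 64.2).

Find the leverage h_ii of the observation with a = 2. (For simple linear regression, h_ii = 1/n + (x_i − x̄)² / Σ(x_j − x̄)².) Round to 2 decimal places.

ā = (2 + 12 + 15 + 21 + 22 + 24)/6 = 16
Σ(a − ā)² = 196 + 16 + 1 + 25 + 36 + 64 = 338
h = 1/6 + (-14)²/338 = 0.166667 + 0.579882 = 0.75

h = 0.75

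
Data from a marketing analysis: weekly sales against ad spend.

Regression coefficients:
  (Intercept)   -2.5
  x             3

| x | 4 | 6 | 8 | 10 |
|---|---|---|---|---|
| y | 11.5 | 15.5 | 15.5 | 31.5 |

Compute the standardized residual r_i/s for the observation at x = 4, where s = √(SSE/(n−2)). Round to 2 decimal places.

x=4: ŷ = -2.5 + 3·4 = 9.5; r = 11.5 − 9.5 = 2
x=6: ŷ = -2.5 + 3·6 = 15.5; r = 15.5 − 15.5 = 0
x=8: ŷ = -2.5 + 3·8 = 21.5; r = 15.5 − 21.5 = -6
x=10: ŷ = -2.5 + 3·10 = 27.5; r = 31.5 − 27.5 = 4
SSE = 4 + 0 + 36 + 16 = 56
s = √(56/2) = 5.2915
r/s = 2 / 5.2915 = 0.38

0.38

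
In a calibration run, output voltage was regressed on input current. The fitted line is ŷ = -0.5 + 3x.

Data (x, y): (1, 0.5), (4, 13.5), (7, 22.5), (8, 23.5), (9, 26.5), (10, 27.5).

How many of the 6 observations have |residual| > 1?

x=1: ŷ = -0.5 + 3·1 = 2.5; r = 0.5 − 2.5 = -2
x=4: ŷ = -0.5 + 3·4 = 11.5; r = 13.5 − 11.5 = 2
x=7: ŷ = -0.5 + 3·7 = 20.5; r = 22.5 − 20.5 = 2
x=8: ŷ = -0.5 + 3·8 = 23.5; r = 23.5 − 23.5 = 0
x=9: ŷ = -0.5 + 3·9 = 26.5; r = 26.5 − 26.5 = 0
x=10: ŷ = -0.5 + 3·10 = 29.5; r = 27.5 − 29.5 = -2
|r| > 1: x=1 (|r|=2), x=4 (|r|=2), x=7 (|r|=2), x=10 (|r|=2) → 4

4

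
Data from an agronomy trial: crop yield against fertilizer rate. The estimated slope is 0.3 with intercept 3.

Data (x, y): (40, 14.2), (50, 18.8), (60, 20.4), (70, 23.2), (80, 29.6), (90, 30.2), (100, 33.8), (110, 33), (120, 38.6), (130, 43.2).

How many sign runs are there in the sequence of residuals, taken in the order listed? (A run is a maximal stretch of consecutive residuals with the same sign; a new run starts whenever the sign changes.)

6 runs

x=40: ŷ = 3 + 0.3·40 = 15; e = 14.2 − 15 = -0.8
x=50: ŷ = 3 + 0.3·50 = 18; e = 18.8 − 18 = 0.8
x=60: ŷ = 3 + 0.3·60 = 21; e = 20.4 − 21 = -0.6
x=70: ŷ = 3 + 0.3·70 = 24; e = 23.2 − 24 = -0.8
x=80: ŷ = 3 + 0.3·80 = 27; e = 29.6 − 27 = 2.6
x=90: ŷ = 3 + 0.3·90 = 30; e = 30.2 − 30 = 0.2
x=100: ŷ = 3 + 0.3·100 = 33; e = 33.8 − 33 = 0.8
x=110: ŷ = 3 + 0.3·110 = 36; e = 33 − 36 = -3
x=120: ŷ = 3 + 0.3·120 = 39; e = 38.6 − 39 = -0.4
x=130: ŷ = 3 + 0.3·130 = 42; e = 43.2 − 42 = 1.2
Signs: − + − − + + + − − +
Runs: −×1, +×1, −×2, +×3, −×2, +×1 → 6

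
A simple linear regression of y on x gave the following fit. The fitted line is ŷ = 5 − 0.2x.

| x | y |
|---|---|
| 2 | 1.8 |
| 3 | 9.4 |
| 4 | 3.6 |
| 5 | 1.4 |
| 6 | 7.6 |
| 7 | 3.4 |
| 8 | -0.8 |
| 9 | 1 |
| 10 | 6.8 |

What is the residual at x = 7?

r = -0.2

ŷ = 5 − 0.2·7 = 3.6
r = 3.4 − 3.6 = -0.2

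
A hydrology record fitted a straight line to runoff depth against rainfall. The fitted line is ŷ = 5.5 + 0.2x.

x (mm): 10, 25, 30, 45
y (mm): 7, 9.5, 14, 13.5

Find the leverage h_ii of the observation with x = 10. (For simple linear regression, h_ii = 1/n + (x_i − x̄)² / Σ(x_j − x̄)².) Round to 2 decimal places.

h = 0.74

x̄ = (10 + 25 + 30 + 45)/4 = 27.5
Σ(x − x̄)² = 306.25 + 6.25 + 6.25 + 306.25 = 625
h = 1/4 + (-17.5)²/625 = 0.25 + 0.49 = 0.74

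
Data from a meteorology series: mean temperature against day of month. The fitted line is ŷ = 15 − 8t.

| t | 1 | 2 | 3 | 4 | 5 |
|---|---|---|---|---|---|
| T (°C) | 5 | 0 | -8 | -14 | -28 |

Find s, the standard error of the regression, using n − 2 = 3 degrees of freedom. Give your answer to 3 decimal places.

t=1: ŷ = 15 − 8·1 = 7; e = 5 − 7 = -2
t=2: ŷ = 15 − 8·2 = -1; e = 0 − (-1) = 1
t=3: ŷ = 15 − 8·3 = -9; e = -8 − (-9) = 1
t=4: ŷ = 15 − 8·4 = -17; e = -14 − (-17) = 3
t=5: ŷ = 15 − 8·5 = -25; e = -28 − (-25) = -3
SSE = 4 + 1 + 1 + 9 + 9 = 24
s = √(24/3) = √8 ≈ 2.828

s = 2.828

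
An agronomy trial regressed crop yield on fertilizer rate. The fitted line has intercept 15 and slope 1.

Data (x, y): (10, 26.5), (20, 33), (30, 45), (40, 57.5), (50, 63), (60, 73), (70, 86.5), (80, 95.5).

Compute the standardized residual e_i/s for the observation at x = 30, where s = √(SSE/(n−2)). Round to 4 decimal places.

x=10: ŷ = 15 + 10 = 25; e = 26.5 − 25 = 1.5
x=20: ŷ = 15 + 20 = 35; e = 33 − 35 = -2
x=30: ŷ = 15 + 30 = 45; e = 45 − 45 = 0
x=40: ŷ = 15 + 40 = 55; e = 57.5 − 55 = 2.5
x=50: ŷ = 15 + 50 = 65; e = 63 − 65 = -2
x=60: ŷ = 15 + 60 = 75; e = 73 − 75 = -2
x=70: ŷ = 15 + 70 = 85; e = 86.5 − 85 = 1.5
x=80: ŷ = 15 + 80 = 95; e = 95.5 − 95 = 0.5
SSE = 2.25 + 4 + 0 + 6.25 + 4 + 4 + 2.25 + 0.25 = 23
s = √(23/6) = 1.95789
e/s = 0 / 1.95789 = 0.0000

0.0000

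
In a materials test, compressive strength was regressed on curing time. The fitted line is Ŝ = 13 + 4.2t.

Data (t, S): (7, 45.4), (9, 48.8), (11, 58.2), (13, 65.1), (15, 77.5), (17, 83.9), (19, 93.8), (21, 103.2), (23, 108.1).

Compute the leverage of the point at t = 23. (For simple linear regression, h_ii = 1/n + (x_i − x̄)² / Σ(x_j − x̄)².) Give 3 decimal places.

h = 0.378

t̄ = (7 + 9 + 11 + 13 + 15 + 17 + 19 + 21 + 23)/9 = 15
Σ(t − t̄)² = 64 + 36 + 16 + 4 + 0 + 4 + 16 + 36 + 64 = 240
h = 1/9 + (8)²/240 = 0.111111 + 0.266667 = 0.378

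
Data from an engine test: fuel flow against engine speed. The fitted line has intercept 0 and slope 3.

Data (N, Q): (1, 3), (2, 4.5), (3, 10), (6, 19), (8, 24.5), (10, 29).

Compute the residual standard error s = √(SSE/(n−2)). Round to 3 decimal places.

N=1: Q̂ = 3·1 = 3; e = 3 − 3 = 0
N=2: Q̂ = 3·2 = 6; e = 4.5 − 6 = -1.5
N=3: Q̂ = 3·3 = 9; e = 10 − 9 = 1
N=6: Q̂ = 3·6 = 18; e = 19 − 18 = 1
N=8: Q̂ = 3·8 = 24; e = 24.5 − 24 = 0.5
N=10: Q̂ = 3·10 = 30; e = 29 − 30 = -1
SSE = 0 + 2.25 + 1 + 1 + 0.25 + 1 = 5.5
s = √(5.5/4) = √1.375 ≈ 1.173

s = 1.173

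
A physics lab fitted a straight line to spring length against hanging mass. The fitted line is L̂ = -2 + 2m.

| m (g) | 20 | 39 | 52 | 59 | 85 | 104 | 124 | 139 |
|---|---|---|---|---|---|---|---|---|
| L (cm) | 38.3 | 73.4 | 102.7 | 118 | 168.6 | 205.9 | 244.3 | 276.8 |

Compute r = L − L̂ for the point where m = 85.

L̂ = -2 + 2·85 = 168
r = 168.6 − 168 = 0.6

r = 0.6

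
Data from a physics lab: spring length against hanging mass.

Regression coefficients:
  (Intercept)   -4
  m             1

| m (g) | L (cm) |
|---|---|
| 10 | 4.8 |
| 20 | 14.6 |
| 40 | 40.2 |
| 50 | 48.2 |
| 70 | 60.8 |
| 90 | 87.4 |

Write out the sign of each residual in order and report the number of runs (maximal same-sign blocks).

m=10: L̂ = -4 + 10 = 6; e = 4.8 − 6 = -1.2
m=20: L̂ = -4 + 20 = 16; e = 14.6 − 16 = -1.4
m=40: L̂ = -4 + 40 = 36; e = 40.2 − 36 = 4.2
m=50: L̂ = -4 + 50 = 46; e = 48.2 − 46 = 2.2
m=70: L̂ = -4 + 70 = 66; e = 60.8 − 66 = -5.2
m=90: L̂ = -4 + 90 = 86; e = 87.4 − 86 = 1.4
Signs: − − + + − +
Runs: −×2, +×2, −×1, +×1 → 4

4 runs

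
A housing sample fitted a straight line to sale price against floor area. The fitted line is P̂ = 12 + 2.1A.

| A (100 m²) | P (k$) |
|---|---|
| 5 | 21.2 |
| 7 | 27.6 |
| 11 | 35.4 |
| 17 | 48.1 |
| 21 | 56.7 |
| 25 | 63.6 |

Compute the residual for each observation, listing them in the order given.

-1.3, 0.9, 0.3, 0.4, 0.6, -0.9

A=5: P̂ = 12 + 2.1·5 = 22.5; r = 21.2 − 22.5 = -1.3
A=7: P̂ = 12 + 2.1·7 = 26.7; r = 27.6 − 26.7 = 0.9
A=11: P̂ = 12 + 2.1·11 = 35.1; r = 35.4 − 35.1 = 0.3
A=17: P̂ = 12 + 2.1·17 = 47.7; r = 48.1 − 47.7 = 0.4
A=21: P̂ = 12 + 2.1·21 = 56.1; r = 56.7 − 56.1 = 0.6
A=25: P̂ = 12 + 2.1·25 = 64.5; r = 63.6 − 64.5 = -0.9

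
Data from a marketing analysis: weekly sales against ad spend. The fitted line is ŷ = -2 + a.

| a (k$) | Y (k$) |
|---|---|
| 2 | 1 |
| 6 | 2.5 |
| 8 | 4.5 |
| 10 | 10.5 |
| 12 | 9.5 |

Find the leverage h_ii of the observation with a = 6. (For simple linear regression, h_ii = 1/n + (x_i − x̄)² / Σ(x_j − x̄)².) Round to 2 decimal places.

ā = (2 + 6 + 8 + 10 + 12)/5 = 7.6
Σ(a − ā)² = 31.36 + 2.56 + 0.16 + 5.76 + 19.36 = 59.2
h = 1/5 + (-1.6)²/59.2 = 0.2 + 0.0432432 = 0.24

h = 0.24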